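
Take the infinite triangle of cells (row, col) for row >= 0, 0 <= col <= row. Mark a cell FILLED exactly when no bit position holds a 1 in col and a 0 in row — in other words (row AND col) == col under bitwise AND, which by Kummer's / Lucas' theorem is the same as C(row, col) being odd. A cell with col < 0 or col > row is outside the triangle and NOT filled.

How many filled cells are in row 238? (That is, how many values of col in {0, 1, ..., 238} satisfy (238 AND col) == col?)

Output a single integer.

238 in binary = 11101110
popcount(238) = number of 1-bits in 11101110 = 6
A col c satisfies (238 AND c) == c iff every set bit of c is also set in 238; each of the 6 set bits of 238 can independently be on or off in c.
count = 2^6 = 64

Answer: 64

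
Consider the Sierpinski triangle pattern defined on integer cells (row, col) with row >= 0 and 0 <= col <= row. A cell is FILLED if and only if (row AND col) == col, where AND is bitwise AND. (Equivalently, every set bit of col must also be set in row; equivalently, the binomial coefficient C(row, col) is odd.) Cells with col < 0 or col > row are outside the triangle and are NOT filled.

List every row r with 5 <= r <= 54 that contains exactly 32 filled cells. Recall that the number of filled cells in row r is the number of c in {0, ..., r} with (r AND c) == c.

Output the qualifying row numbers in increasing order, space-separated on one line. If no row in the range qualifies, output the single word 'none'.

Row r has 2^popcount(r) filled cells, so we need popcount(r) = log2(32) = 5.
Scan r = 5..54 and keep those with exactly 5 one-bits:
r=5=101 popcount=2 -> skip
r=6=110 popcount=2 -> skip
r=7=111 popcount=3 -> skip
r=8=1000 popcount=1 -> skip
r=9=1001 popcount=2 -> skip
r=10=1010 popcount=2 -> skip
r=11=1011 popcount=3 -> skip
r=12=1100 popcount=2 -> skip
r=13=1101 popcount=3 -> skip
r=14=1110 popcount=3 -> skip
r=15=1111 popcount=4 -> skip
r=16=10000 popcount=1 -> skip
r=17=10001 popcount=2 -> skip
r=18=10010 popcount=2 -> skip
r=19=10011 popcount=3 -> skip
r=20=10100 popcount=2 -> skip
r=21=10101 popcount=3 -> skip
r=22=10110 popcount=3 -> skip
r=23=10111 popcount=4 -> skip
r=24=11000 popcount=2 -> skip
r=25=11001 popcount=3 -> skip
r=26=11010 popcount=3 -> skip
r=27=11011 popcount=4 -> skip
r=28=11100 popcount=3 -> skip
r=29=11101 popcount=4 -> skip
r=30=11110 popcount=4 -> skip
r=31=11111 popcount=5 -> KEEP
r=32=100000 popcount=1 -> skip
r=33=100001 popcount=2 -> skip
r=34=100010 popcount=2 -> skip
r=35=100011 popcount=3 -> skip
r=36=100100 popcount=2 -> skip
r=37=100101 popcount=3 -> skip
r=38=100110 popcount=3 -> skip
r=39=100111 popcount=4 -> skip
r=40=101000 popcount=2 -> skip
r=41=101001 popcount=3 -> skip
r=42=101010 popcount=3 -> skip
r=43=101011 popcount=4 -> skip
r=44=101100 popcount=3 -> skip
r=45=101101 popcount=4 -> skip
r=46=101110 popcount=4 -> skip
r=47=101111 popcount=5 -> KEEP
r=48=110000 popcount=2 -> skip
r=49=110001 popcount=3 -> skip
r=50=110010 popcount=3 -> skip
r=51=110011 popcount=4 -> skip
r=52=110100 popcount=3 -> skip
r=53=110101 popcount=4 -> skip
r=54=110110 popcount=4 -> skip
Kept rows: 31 47

Answer: 31 47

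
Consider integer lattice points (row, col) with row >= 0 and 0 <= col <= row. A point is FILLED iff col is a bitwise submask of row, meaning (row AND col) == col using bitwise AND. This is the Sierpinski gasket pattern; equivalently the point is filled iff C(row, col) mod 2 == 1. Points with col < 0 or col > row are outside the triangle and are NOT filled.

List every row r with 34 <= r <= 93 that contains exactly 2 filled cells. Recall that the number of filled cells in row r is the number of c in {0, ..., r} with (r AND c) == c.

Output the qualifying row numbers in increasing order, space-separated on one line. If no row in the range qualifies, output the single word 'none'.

Row r has 2^popcount(r) filled cells, so we need popcount(r) = log2(2) = 1.
Scan r = 34..93 and keep those with exactly 1 one-bits:
r=34=100010 popcount=2 -> skip
r=35=100011 popcount=3 -> skip
r=36=100100 popcount=2 -> skip
r=37=100101 popcount=3 -> skip
r=38=100110 popcount=3 -> skip
r=39=100111 popcount=4 -> skip
r=40=101000 popcount=2 -> skip
r=41=101001 popcount=3 -> skip
r=42=101010 popcount=3 -> skip
r=43=101011 popcount=4 -> skip
r=44=101100 popcount=3 -> skip
r=45=101101 popcount=4 -> skip
r=46=101110 popcount=4 -> skip
r=47=101111 popcount=5 -> skip
r=48=110000 popcount=2 -> skip
r=49=110001 popcount=3 -> skip
r=50=110010 popcount=3 -> skip
r=51=110011 popcount=4 -> skip
r=52=110100 popcount=3 -> skip
r=53=110101 popcount=4 -> skip
r=54=110110 popcount=4 -> skip
r=55=110111 popcount=5 -> skip
r=56=111000 popcount=3 -> skip
r=57=111001 popcount=4 -> skip
r=58=111010 popcount=4 -> skip
r=59=111011 popcount=5 -> skip
r=60=111100 popcount=4 -> skip
r=61=111101 popcount=5 -> skip
r=62=111110 popcount=5 -> skip
r=63=111111 popcount=6 -> skip
r=64=1000000 popcount=1 -> KEEP
r=65=1000001 popcount=2 -> skip
r=66=1000010 popcount=2 -> skip
r=67=1000011 popcount=3 -> skip
r=68=1000100 popcount=2 -> skip
r=69=1000101 popcount=3 -> skip
r=70=1000110 popcount=3 -> skip
r=71=1000111 popcount=4 -> skip
r=72=1001000 popcount=2 -> skip
r=73=1001001 popcount=3 -> skip
r=74=1001010 popcount=3 -> skip
r=75=1001011 popcount=4 -> skip
r=76=1001100 popcount=3 -> skip
r=77=1001101 popcount=4 -> skip
r=78=1001110 popcount=4 -> skip
r=79=1001111 popcount=5 -> skip
r=80=1010000 popcount=2 -> skip
r=81=1010001 popcount=3 -> skip
r=82=1010010 popcount=3 -> skip
r=83=1010011 popcount=4 -> skip
r=84=1010100 popcount=3 -> skip
r=85=1010101 popcount=4 -> skip
r=86=1010110 popcount=4 -> skip
r=87=1010111 popcount=5 -> skip
r=88=1011000 popcount=3 -> skip
r=89=1011001 popcount=4 -> skip
r=90=1011010 popcount=4 -> skip
r=91=1011011 popcount=5 -> skip
r=92=1011100 popcount=4 -> skip
r=93=1011101 popcount=5 -> skip
Kept rows: 64

Answer: 64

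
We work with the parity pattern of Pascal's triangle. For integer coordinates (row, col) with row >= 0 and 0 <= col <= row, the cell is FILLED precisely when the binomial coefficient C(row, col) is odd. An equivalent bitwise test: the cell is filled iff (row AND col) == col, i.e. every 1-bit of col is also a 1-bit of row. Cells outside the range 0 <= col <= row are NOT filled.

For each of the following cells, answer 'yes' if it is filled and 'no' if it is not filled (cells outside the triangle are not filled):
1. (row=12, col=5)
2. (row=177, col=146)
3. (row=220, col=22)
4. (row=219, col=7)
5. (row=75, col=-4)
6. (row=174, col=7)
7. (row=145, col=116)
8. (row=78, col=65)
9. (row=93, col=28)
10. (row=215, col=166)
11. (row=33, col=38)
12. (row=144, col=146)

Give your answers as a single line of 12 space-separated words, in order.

(12,5): row=0b1100, col=0b101, row AND col = 0b100 = 4; 4 != 5 -> empty
(177,146): row=0b10110001, col=0b10010010, row AND col = 0b10010000 = 144; 144 != 146 -> empty
(220,22): row=0b11011100, col=0b10110, row AND col = 0b10100 = 20; 20 != 22 -> empty
(219,7): row=0b11011011, col=0b111, row AND col = 0b11 = 3; 3 != 7 -> empty
(75,-4): col outside [0, 75] -> not filled
(174,7): row=0b10101110, col=0b111, row AND col = 0b110 = 6; 6 != 7 -> empty
(145,116): row=0b10010001, col=0b1110100, row AND col = 0b10000 = 16; 16 != 116 -> empty
(78,65): row=0b1001110, col=0b1000001, row AND col = 0b1000000 = 64; 64 != 65 -> empty
(93,28): row=0b1011101, col=0b11100, row AND col = 0b11100 = 28; 28 == 28 -> filled
(215,166): row=0b11010111, col=0b10100110, row AND col = 0b10000110 = 134; 134 != 166 -> empty
(33,38): col outside [0, 33] -> not filled
(144,146): col outside [0, 144] -> not filled

Answer: no no no no no no no no yes no no no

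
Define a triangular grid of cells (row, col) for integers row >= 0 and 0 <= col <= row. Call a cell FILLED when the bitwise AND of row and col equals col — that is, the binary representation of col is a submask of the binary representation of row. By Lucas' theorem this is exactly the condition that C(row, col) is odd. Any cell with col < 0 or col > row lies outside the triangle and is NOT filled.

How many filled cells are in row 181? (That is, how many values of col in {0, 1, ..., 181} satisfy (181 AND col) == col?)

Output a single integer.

Answer: 32

Derivation:
181 in binary = 10110101
popcount(181) = number of 1-bits in 10110101 = 5
A col c satisfies (181 AND c) == c iff every set bit of c is also set in 181; each of the 5 set bits of 181 can independently be on or off in c.
count = 2^5 = 32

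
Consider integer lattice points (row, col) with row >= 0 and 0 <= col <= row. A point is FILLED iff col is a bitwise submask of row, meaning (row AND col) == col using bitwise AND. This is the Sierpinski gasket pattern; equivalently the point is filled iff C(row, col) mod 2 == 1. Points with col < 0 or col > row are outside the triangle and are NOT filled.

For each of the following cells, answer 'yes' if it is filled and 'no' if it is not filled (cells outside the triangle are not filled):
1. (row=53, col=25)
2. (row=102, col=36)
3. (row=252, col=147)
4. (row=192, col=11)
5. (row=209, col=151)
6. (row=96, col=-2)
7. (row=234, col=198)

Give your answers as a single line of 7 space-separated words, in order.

(53,25): row=0b110101, col=0b11001, row AND col = 0b10001 = 17; 17 != 25 -> empty
(102,36): row=0b1100110, col=0b100100, row AND col = 0b100100 = 36; 36 == 36 -> filled
(252,147): row=0b11111100, col=0b10010011, row AND col = 0b10010000 = 144; 144 != 147 -> empty
(192,11): row=0b11000000, col=0b1011, row AND col = 0b0 = 0; 0 != 11 -> empty
(209,151): row=0b11010001, col=0b10010111, row AND col = 0b10010001 = 145; 145 != 151 -> empty
(96,-2): col outside [0, 96] -> not filled
(234,198): row=0b11101010, col=0b11000110, row AND col = 0b11000010 = 194; 194 != 198 -> empty

Answer: no yes no no no no no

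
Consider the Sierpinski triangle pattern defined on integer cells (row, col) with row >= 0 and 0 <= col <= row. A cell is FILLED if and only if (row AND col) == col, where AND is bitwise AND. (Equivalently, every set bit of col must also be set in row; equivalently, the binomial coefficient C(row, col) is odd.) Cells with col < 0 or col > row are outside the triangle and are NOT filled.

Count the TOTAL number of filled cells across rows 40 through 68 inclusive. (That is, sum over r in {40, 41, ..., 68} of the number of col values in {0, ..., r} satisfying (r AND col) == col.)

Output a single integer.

Answer: 454

Derivation:
r40=101000 pc2: +4 =4
r41=101001 pc3: +8 =12
r42=101010 pc3: +8 =20
r43=101011 pc4: +16 =36
r44=101100 pc3: +8 =44
r45=101101 pc4: +16 =60
r46=101110 pc4: +16 =76
r47=101111 pc5: +32 =108
r48=110000 pc2: +4 =112
r49=110001 pc3: +8 =120
r50=110010 pc3: +8 =128
r51=110011 pc4: +16 =144
r52=110100 pc3: +8 =152
r53=110101 pc4: +16 =168
r54=110110 pc4: +16 =184
r55=110111 pc5: +32 =216
r56=111000 pc3: +8 =224
r57=111001 pc4: +16 =240
r58=111010 pc4: +16 =256
r59=111011 pc5: +32 =288
r60=111100 pc4: +16 =304
r61=111101 pc5: +32 =336
r62=111110 pc5: +32 =368
r63=111111 pc6: +64 =432
r64=1000000 pc1: +2 =434
r65=1000001 pc2: +4 =438
r66=1000010 pc2: +4 =442
r67=1000011 pc3: +8 =450
r68=1000100 pc2: +4 =454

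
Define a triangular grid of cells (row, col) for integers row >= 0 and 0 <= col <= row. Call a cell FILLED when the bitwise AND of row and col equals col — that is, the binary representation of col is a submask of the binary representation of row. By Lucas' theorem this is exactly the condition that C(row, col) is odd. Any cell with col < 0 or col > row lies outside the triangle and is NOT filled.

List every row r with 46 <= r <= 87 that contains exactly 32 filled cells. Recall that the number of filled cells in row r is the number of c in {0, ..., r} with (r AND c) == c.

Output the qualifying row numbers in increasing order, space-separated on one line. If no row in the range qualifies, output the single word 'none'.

Answer: 47 55 59 61 62 79 87

Derivation:
Row r has 2^popcount(r) filled cells, so we need popcount(r) = log2(32) = 5.
Scan r = 46..87 and keep those with exactly 5 one-bits:
r=46=101110 popcount=4 -> skip
r=47=101111 popcount=5 -> KEEP
r=48=110000 popcount=2 -> skip
r=49=110001 popcount=3 -> skip
r=50=110010 popcount=3 -> skip
r=51=110011 popcount=4 -> skip
r=52=110100 popcount=3 -> skip
r=53=110101 popcount=4 -> skip
r=54=110110 popcount=4 -> skip
r=55=110111 popcount=5 -> KEEP
r=56=111000 popcount=3 -> skip
r=57=111001 popcount=4 -> skip
r=58=111010 popcount=4 -> skip
r=59=111011 popcount=5 -> KEEP
r=60=111100 popcount=4 -> skip
r=61=111101 popcount=5 -> KEEP
r=62=111110 popcount=5 -> KEEP
r=63=111111 popcount=6 -> skip
r=64=1000000 popcount=1 -> skip
r=65=1000001 popcount=2 -> skip
r=66=1000010 popcount=2 -> skip
r=67=1000011 popcount=3 -> skip
r=68=1000100 popcount=2 -> skip
r=69=1000101 popcount=3 -> skip
r=70=1000110 popcount=3 -> skip
r=71=1000111 popcount=4 -> skip
r=72=1001000 popcount=2 -> skip
r=73=1001001 popcount=3 -> skip
r=74=1001010 popcount=3 -> skip
r=75=1001011 popcount=4 -> skip
r=76=1001100 popcount=3 -> skip
r=77=1001101 popcount=4 -> skip
r=78=1001110 popcount=4 -> skip
r=79=1001111 popcount=5 -> KEEP
r=80=1010000 popcount=2 -> skip
r=81=1010001 popcount=3 -> skip
r=82=1010010 popcount=3 -> skip
r=83=1010011 popcount=4 -> skip
r=84=1010100 popcount=3 -> skip
r=85=1010101 popcount=4 -> skip
r=86=1010110 popcount=4 -> skip
r=87=1010111 popcount=5 -> KEEP
Kept rows: 47 55 59 61 62 79 87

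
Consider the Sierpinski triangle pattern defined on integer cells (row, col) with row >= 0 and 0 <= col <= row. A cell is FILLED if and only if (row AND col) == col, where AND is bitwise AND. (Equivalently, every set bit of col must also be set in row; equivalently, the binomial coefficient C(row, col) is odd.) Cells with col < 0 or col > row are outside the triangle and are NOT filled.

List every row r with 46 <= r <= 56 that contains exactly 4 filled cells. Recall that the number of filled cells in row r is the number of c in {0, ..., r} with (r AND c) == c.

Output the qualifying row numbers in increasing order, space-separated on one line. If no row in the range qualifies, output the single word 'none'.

Answer: 48

Derivation:
Row r has 2^popcount(r) filled cells, so we need popcount(r) = log2(4) = 2.
Scan r = 46..56 and keep those with exactly 2 one-bits:
r=46=101110 popcount=4 -> skip
r=47=101111 popcount=5 -> skip
r=48=110000 popcount=2 -> KEEP
r=49=110001 popcount=3 -> skip
r=50=110010 popcount=3 -> skip
r=51=110011 popcount=4 -> skip
r=52=110100 popcount=3 -> skip
r=53=110101 popcount=4 -> skip
r=54=110110 popcount=4 -> skip
r=55=110111 popcount=5 -> skip
r=56=111000 popcount=3 -> skip
Kept rows: 48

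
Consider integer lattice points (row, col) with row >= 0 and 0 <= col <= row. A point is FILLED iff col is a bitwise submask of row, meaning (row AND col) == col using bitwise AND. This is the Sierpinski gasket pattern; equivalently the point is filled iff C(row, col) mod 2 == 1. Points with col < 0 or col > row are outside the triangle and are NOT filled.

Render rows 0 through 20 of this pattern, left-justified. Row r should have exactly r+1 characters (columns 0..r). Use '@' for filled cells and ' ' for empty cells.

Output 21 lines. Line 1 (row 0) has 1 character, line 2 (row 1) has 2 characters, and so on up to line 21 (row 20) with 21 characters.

Answer: @
@@
@ @
@@@@
@   @
@@  @@
@ @ @ @
@@@@@@@@
@       @
@@      @@
@ @     @ @
@@@@    @@@@
@   @   @   @
@@  @@  @@  @@
@ @ @ @ @ @ @ @
@@@@@@@@@@@@@@@@
@               @
@@              @@
@ @             @ @
@@@@            @@@@
@   @           @   @

Derivation:
r0=0: @
r1=1: @@
r2=10: @ @
r3=11: @@@@
r4=100: @   @
r5=101: @@  @@
r6=110: @ @ @ @
r7=111: @@@@@@@@
r8=1000: @       @
r9=1001: @@      @@
r10=1010: @ @     @ @
r11=1011: @@@@    @@@@
r12=1100: @   @   @   @
r13=1101: @@  @@  @@  @@
r14=1110: @ @ @ @ @ @ @ @
r15=1111: @@@@@@@@@@@@@@@@
r16=10000: @               @
r17=10001: @@              @@
r18=10010: @ @             @ @
r19=10011: @@@@            @@@@
r20=10100: @   @           @   @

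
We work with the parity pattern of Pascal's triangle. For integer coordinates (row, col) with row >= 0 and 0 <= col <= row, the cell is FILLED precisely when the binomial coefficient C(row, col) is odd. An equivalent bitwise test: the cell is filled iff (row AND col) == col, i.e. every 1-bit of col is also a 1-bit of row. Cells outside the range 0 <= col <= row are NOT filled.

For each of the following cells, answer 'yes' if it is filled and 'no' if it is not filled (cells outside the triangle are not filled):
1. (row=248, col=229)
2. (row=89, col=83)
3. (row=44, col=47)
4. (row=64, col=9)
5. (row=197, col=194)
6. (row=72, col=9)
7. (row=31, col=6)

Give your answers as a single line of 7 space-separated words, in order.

Answer: no no no no no no yes

Derivation:
(248,229): row=0b11111000, col=0b11100101, row AND col = 0b11100000 = 224; 224 != 229 -> empty
(89,83): row=0b1011001, col=0b1010011, row AND col = 0b1010001 = 81; 81 != 83 -> empty
(44,47): col outside [0, 44] -> not filled
(64,9): row=0b1000000, col=0b1001, row AND col = 0b0 = 0; 0 != 9 -> empty
(197,194): row=0b11000101, col=0b11000010, row AND col = 0b11000000 = 192; 192 != 194 -> empty
(72,9): row=0b1001000, col=0b1001, row AND col = 0b1000 = 8; 8 != 9 -> empty
(31,6): row=0b11111, col=0b110, row AND col = 0b110 = 6; 6 == 6 -> filled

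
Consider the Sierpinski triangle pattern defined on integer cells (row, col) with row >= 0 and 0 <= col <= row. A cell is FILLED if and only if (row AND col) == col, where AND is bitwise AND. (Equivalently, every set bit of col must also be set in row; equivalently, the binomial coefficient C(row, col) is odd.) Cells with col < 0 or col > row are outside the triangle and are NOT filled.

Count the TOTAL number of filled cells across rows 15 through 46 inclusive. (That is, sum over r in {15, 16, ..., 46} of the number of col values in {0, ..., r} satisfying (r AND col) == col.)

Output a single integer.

Answer: 308

Derivation:
r15=1111 pc4: +16 =16
r16=10000 pc1: +2 =18
r17=10001 pc2: +4 =22
r18=10010 pc2: +4 =26
r19=10011 pc3: +8 =34
r20=10100 pc2: +4 =38
r21=10101 pc3: +8 =46
r22=10110 pc3: +8 =54
r23=10111 pc4: +16 =70
r24=11000 pc2: +4 =74
r25=11001 pc3: +8 =82
r26=11010 pc3: +8 =90
r27=11011 pc4: +16 =106
r28=11100 pc3: +8 =114
r29=11101 pc4: +16 =130
r30=11110 pc4: +16 =146
r31=11111 pc5: +32 =178
r32=100000 pc1: +2 =180
r33=100001 pc2: +4 =184
r34=100010 pc2: +4 =188
r35=100011 pc3: +8 =196
r36=100100 pc2: +4 =200
r37=100101 pc3: +8 =208
r38=100110 pc3: +8 =216
r39=100111 pc4: +16 =232
r40=101000 pc2: +4 =236
r41=101001 pc3: +8 =244
r42=101010 pc3: +8 =252
r43=101011 pc4: +16 =268
r44=101100 pc3: +8 =276
r45=101101 pc4: +16 =292
r46=101110 pc4: +16 =308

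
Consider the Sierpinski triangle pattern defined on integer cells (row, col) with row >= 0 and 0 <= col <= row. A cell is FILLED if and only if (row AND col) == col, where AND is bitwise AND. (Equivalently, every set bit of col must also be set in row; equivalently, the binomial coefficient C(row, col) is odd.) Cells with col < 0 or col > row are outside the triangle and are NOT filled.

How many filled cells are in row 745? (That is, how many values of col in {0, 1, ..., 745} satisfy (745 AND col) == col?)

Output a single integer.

745 in binary = 1011101001
popcount(745) = number of 1-bits in 1011101001 = 6
A col c satisfies (745 AND c) == c iff every set bit of c is also set in 745; each of the 6 set bits of 745 can independently be on or off in c.
count = 2^6 = 64

Answer: 64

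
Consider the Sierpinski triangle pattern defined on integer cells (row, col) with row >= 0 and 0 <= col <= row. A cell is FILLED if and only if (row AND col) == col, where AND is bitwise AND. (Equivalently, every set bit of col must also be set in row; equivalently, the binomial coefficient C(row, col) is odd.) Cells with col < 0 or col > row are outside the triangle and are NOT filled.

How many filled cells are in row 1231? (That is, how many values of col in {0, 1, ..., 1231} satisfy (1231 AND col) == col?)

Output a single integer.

Answer: 128

Derivation:
1231 in binary = 10011001111
popcount(1231) = number of 1-bits in 10011001111 = 7
A col c satisfies (1231 AND c) == c iff every set bit of c is also set in 1231; each of the 7 set bits of 1231 can independently be on or off in c.
count = 2^7 = 128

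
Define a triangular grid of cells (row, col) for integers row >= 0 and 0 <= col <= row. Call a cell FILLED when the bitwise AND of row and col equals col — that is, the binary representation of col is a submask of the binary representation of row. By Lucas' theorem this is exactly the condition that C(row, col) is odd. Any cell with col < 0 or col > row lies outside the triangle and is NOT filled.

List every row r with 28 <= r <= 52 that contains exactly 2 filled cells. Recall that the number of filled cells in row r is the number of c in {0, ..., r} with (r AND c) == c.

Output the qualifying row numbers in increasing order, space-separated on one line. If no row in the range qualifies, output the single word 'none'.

Answer: 32

Derivation:
Row r has 2^popcount(r) filled cells, so we need popcount(r) = log2(2) = 1.
Scan r = 28..52 and keep those with exactly 1 one-bits:
r=28=11100 popcount=3 -> skip
r=29=11101 popcount=4 -> skip
r=30=11110 popcount=4 -> skip
r=31=11111 popcount=5 -> skip
r=32=100000 popcount=1 -> KEEP
r=33=100001 popcount=2 -> skip
r=34=100010 popcount=2 -> skip
r=35=100011 popcount=3 -> skip
r=36=100100 popcount=2 -> skip
r=37=100101 popcount=3 -> skip
r=38=100110 popcount=3 -> skip
r=39=100111 popcount=4 -> skip
r=40=101000 popcount=2 -> skip
r=41=101001 popcount=3 -> skip
r=42=101010 popcount=3 -> skip
r=43=101011 popcount=4 -> skip
r=44=101100 popcount=3 -> skip
r=45=101101 popcount=4 -> skip
r=46=101110 popcount=4 -> skip
r=47=101111 popcount=5 -> skip
r=48=110000 popcount=2 -> skip
r=49=110001 popcount=3 -> skip
r=50=110010 popcount=3 -> skip
r=51=110011 popcount=4 -> skip
r=52=110100 popcount=3 -> skip
Kept rows: 32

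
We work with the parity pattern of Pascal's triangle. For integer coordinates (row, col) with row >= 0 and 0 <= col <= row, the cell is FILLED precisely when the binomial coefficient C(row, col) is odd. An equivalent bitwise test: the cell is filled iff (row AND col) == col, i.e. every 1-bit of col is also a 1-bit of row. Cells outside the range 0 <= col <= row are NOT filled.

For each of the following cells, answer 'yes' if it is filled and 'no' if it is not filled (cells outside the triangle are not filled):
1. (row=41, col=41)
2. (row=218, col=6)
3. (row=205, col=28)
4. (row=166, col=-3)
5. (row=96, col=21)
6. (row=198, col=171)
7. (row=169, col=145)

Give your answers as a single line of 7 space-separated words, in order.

Answer: yes no no no no no no

Derivation:
(41,41): row=0b101001, col=0b101001, row AND col = 0b101001 = 41; 41 == 41 -> filled
(218,6): row=0b11011010, col=0b110, row AND col = 0b10 = 2; 2 != 6 -> empty
(205,28): row=0b11001101, col=0b11100, row AND col = 0b1100 = 12; 12 != 28 -> empty
(166,-3): col outside [0, 166] -> not filled
(96,21): row=0b1100000, col=0b10101, row AND col = 0b0 = 0; 0 != 21 -> empty
(198,171): row=0b11000110, col=0b10101011, row AND col = 0b10000010 = 130; 130 != 171 -> empty
(169,145): row=0b10101001, col=0b10010001, row AND col = 0b10000001 = 129; 129 != 145 -> empty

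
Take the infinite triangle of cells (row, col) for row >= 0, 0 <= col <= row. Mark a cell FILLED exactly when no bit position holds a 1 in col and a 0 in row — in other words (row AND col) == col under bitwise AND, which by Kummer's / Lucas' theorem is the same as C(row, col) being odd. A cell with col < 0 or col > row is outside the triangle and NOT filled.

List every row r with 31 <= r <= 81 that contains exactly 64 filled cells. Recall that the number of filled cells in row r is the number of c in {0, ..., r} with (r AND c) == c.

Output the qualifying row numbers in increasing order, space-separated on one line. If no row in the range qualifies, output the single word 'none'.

Answer: 63

Derivation:
Row r has 2^popcount(r) filled cells, so we need popcount(r) = log2(64) = 6.
Scan r = 31..81 and keep those with exactly 6 one-bits:
r=31=11111 popcount=5 -> skip
r=32=100000 popcount=1 -> skip
r=33=100001 popcount=2 -> skip
r=34=100010 popcount=2 -> skip
r=35=100011 popcount=3 -> skip
r=36=100100 popcount=2 -> skip
r=37=100101 popcount=3 -> skip
r=38=100110 popcount=3 -> skip
r=39=100111 popcount=4 -> skip
r=40=101000 popcount=2 -> skip
r=41=101001 popcount=3 -> skip
r=42=101010 popcount=3 -> skip
r=43=101011 popcount=4 -> skip
r=44=101100 popcount=3 -> skip
r=45=101101 popcount=4 -> skip
r=46=101110 popcount=4 -> skip
r=47=101111 popcount=5 -> skip
r=48=110000 popcount=2 -> skip
r=49=110001 popcount=3 -> skip
r=50=110010 popcount=3 -> skip
r=51=110011 popcount=4 -> skip
r=52=110100 popcount=3 -> skip
r=53=110101 popcount=4 -> skip
r=54=110110 popcount=4 -> skip
r=55=110111 popcount=5 -> skip
r=56=111000 popcount=3 -> skip
r=57=111001 popcount=4 -> skip
r=58=111010 popcount=4 -> skip
r=59=111011 popcount=5 -> skip
r=60=111100 popcount=4 -> skip
r=61=111101 popcount=5 -> skip
r=62=111110 popcount=5 -> skip
r=63=111111 popcount=6 -> KEEP
r=64=1000000 popcount=1 -> skip
r=65=1000001 popcount=2 -> skip
r=66=1000010 popcount=2 -> skip
r=67=1000011 popcount=3 -> skip
r=68=1000100 popcount=2 -> skip
r=69=1000101 popcount=3 -> skip
r=70=1000110 popcount=3 -> skip
r=71=1000111 popcount=4 -> skip
r=72=1001000 popcount=2 -> skip
r=73=1001001 popcount=3 -> skip
r=74=1001010 popcount=3 -> skip
r=75=1001011 popcount=4 -> skip
r=76=1001100 popcount=3 -> skip
r=77=1001101 popcount=4 -> skip
r=78=1001110 popcount=4 -> skip
r=79=1001111 popcount=5 -> skip
r=80=1010000 popcount=2 -> skip
r=81=1010001 popcount=3 -> skip
Kept rows: 63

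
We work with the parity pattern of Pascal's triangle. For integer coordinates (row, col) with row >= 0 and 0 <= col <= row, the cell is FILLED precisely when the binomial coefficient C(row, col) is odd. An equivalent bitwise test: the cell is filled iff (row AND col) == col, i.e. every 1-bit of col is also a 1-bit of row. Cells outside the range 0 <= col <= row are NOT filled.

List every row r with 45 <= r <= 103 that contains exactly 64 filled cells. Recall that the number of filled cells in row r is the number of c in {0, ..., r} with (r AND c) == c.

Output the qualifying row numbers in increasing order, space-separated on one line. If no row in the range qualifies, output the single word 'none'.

Answer: 63 95

Derivation:
Row r has 2^popcount(r) filled cells, so we need popcount(r) = log2(64) = 6.
Scan r = 45..103 and keep those with exactly 6 one-bits:
r=45=101101 popcount=4 -> skip
r=46=101110 popcount=4 -> skip
r=47=101111 popcount=5 -> skip
r=48=110000 popcount=2 -> skip
r=49=110001 popcount=3 -> skip
r=50=110010 popcount=3 -> skip
r=51=110011 popcount=4 -> skip
r=52=110100 popcount=3 -> skip
r=53=110101 popcount=4 -> skip
r=54=110110 popcount=4 -> skip
r=55=110111 popcount=5 -> skip
r=56=111000 popcount=3 -> skip
r=57=111001 popcount=4 -> skip
r=58=111010 popcount=4 -> skip
r=59=111011 popcount=5 -> skip
r=60=111100 popcount=4 -> skip
r=61=111101 popcount=5 -> skip
r=62=111110 popcount=5 -> skip
r=63=111111 popcount=6 -> KEEP
r=64=1000000 popcount=1 -> skip
r=65=1000001 popcount=2 -> skip
r=66=1000010 popcount=2 -> skip
r=67=1000011 popcount=3 -> skip
r=68=1000100 popcount=2 -> skip
r=69=1000101 popcount=3 -> skip
r=70=1000110 popcount=3 -> skip
r=71=1000111 popcount=4 -> skip
r=72=1001000 popcount=2 -> skip
r=73=1001001 popcount=3 -> skip
r=74=1001010 popcount=3 -> skip
r=75=1001011 popcount=4 -> skip
r=76=1001100 popcount=3 -> skip
r=77=1001101 popcount=4 -> skip
r=78=1001110 popcount=4 -> skip
r=79=1001111 popcount=5 -> skip
r=80=1010000 popcount=2 -> skip
r=81=1010001 popcount=3 -> skip
r=82=1010010 popcount=3 -> skip
r=83=1010011 popcount=4 -> skip
r=84=1010100 popcount=3 -> skip
r=85=1010101 popcount=4 -> skip
r=86=1010110 popcount=4 -> skip
r=87=1010111 popcount=5 -> skip
r=88=1011000 popcount=3 -> skip
r=89=1011001 popcount=4 -> skip
r=90=1011010 popcount=4 -> skip
r=91=1011011 popcount=5 -> skip
r=92=1011100 popcount=4 -> skip
r=93=1011101 popcount=5 -> skip
r=94=1011110 popcount=5 -> skip
r=95=1011111 popcount=6 -> KEEP
r=96=1100000 popcount=2 -> skip
r=97=1100001 popcount=3 -> skip
r=98=1100010 popcount=3 -> skip
r=99=1100011 popcount=4 -> skip
r=100=1100100 popcount=3 -> skip
r=101=1100101 popcount=4 -> skip
r=102=1100110 popcount=4 -> skip
r=103=1100111 popcount=5 -> skip
Kept rows: 63 95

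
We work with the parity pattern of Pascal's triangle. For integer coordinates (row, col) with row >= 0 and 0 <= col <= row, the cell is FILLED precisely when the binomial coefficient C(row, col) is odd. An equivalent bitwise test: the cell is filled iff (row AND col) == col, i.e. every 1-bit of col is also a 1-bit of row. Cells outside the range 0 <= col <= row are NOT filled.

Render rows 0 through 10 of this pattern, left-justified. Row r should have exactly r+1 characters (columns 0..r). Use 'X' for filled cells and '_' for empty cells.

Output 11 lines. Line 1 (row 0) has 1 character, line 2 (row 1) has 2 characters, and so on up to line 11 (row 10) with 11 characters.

r0=0: X
r1=1: XX
r2=10: X_X
r3=11: XXXX
r4=100: X___X
r5=101: XX__XX
r6=110: X_X_X_X
r7=111: XXXXXXXX
r8=1000: X_______X
r9=1001: XX______XX
r10=1010: X_X_____X_X

Answer: X
XX
X_X
XXXX
X___X
XX__XX
X_X_X_X
XXXXXXXX
X_______X
XX______XX
X_X_____X_X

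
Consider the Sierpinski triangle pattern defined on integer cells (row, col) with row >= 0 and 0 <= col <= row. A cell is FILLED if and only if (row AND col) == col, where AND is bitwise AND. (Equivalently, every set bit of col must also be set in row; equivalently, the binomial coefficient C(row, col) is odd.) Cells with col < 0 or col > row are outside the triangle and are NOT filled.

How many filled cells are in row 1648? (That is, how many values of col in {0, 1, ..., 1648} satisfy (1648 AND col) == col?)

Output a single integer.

Answer: 32

Derivation:
1648 in binary = 11001110000
popcount(1648) = number of 1-bits in 11001110000 = 5
A col c satisfies (1648 AND c) == c iff every set bit of c is also set in 1648; each of the 5 set bits of 1648 can independently be on or off in c.
count = 2^5 = 32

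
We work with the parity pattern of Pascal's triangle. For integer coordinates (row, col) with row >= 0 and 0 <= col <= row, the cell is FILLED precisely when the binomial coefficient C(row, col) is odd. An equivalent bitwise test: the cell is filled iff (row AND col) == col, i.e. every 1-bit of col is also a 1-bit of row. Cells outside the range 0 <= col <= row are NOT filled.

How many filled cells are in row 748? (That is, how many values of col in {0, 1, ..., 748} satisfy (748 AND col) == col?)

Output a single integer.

Answer: 64

Derivation:
748 in binary = 1011101100
popcount(748) = number of 1-bits in 1011101100 = 6
A col c satisfies (748 AND c) == c iff every set bit of c is also set in 748; each of the 6 set bits of 748 can independently be on or off in c.
count = 2^6 = 64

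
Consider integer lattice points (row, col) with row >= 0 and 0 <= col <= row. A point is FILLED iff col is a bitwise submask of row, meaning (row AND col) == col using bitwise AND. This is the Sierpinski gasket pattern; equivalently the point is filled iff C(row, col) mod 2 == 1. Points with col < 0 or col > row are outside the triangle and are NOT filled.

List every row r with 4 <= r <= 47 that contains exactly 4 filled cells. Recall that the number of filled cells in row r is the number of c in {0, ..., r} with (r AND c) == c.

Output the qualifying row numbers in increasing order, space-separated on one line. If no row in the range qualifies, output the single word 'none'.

Row r has 2^popcount(r) filled cells, so we need popcount(r) = log2(4) = 2.
Scan r = 4..47 and keep those with exactly 2 one-bits:
r=4=100 popcount=1 -> skip
r=5=101 popcount=2 -> KEEP
r=6=110 popcount=2 -> KEEP
r=7=111 popcount=3 -> skip
r=8=1000 popcount=1 -> skip
r=9=1001 popcount=2 -> KEEP
r=10=1010 popcount=2 -> KEEP
r=11=1011 popcount=3 -> skip
r=12=1100 popcount=2 -> KEEP
r=13=1101 popcount=3 -> skip
r=14=1110 popcount=3 -> skip
r=15=1111 popcount=4 -> skip
r=16=10000 popcount=1 -> skip
r=17=10001 popcount=2 -> KEEP
r=18=10010 popcount=2 -> KEEP
r=19=10011 popcount=3 -> skip
r=20=10100 popcount=2 -> KEEP
r=21=10101 popcount=3 -> skip
r=22=10110 popcount=3 -> skip
r=23=10111 popcount=4 -> skip
r=24=11000 popcount=2 -> KEEP
r=25=11001 popcount=3 -> skip
r=26=11010 popcount=3 -> skip
r=27=11011 popcount=4 -> skip
r=28=11100 popcount=3 -> skip
r=29=11101 popcount=4 -> skip
r=30=11110 popcount=4 -> skip
r=31=11111 popcount=5 -> skip
r=32=100000 popcount=1 -> skip
r=33=100001 popcount=2 -> KEEP
r=34=100010 popcount=2 -> KEEP
r=35=100011 popcount=3 -> skip
r=36=100100 popcount=2 -> KEEP
r=37=100101 popcount=3 -> skip
r=38=100110 popcount=3 -> skip
r=39=100111 popcount=4 -> skip
r=40=101000 popcount=2 -> KEEP
r=41=101001 popcount=3 -> skip
r=42=101010 popcount=3 -> skip
r=43=101011 popcount=4 -> skip
r=44=101100 popcount=3 -> skip
r=45=101101 popcount=4 -> skip
r=46=101110 popcount=4 -> skip
r=47=101111 popcount=5 -> skip
Kept rows: 5 6 9 10 12 17 18 20 24 33 34 36 40

Answer: 5 6 9 10 12 17 18 20 24 33 34 36 40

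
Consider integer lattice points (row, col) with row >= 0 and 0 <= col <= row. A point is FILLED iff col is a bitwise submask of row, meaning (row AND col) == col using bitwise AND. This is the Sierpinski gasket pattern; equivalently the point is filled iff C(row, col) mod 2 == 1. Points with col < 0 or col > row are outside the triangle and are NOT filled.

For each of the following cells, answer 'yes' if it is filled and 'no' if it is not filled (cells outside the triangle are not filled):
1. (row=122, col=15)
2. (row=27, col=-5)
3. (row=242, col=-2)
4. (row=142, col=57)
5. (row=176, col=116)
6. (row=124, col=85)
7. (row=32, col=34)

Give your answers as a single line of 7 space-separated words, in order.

Answer: no no no no no no no

Derivation:
(122,15): row=0b1111010, col=0b1111, row AND col = 0b1010 = 10; 10 != 15 -> empty
(27,-5): col outside [0, 27] -> not filled
(242,-2): col outside [0, 242] -> not filled
(142,57): row=0b10001110, col=0b111001, row AND col = 0b1000 = 8; 8 != 57 -> empty
(176,116): row=0b10110000, col=0b1110100, row AND col = 0b110000 = 48; 48 != 116 -> empty
(124,85): row=0b1111100, col=0b1010101, row AND col = 0b1010100 = 84; 84 != 85 -> empty
(32,34): col outside [0, 32] -> not filled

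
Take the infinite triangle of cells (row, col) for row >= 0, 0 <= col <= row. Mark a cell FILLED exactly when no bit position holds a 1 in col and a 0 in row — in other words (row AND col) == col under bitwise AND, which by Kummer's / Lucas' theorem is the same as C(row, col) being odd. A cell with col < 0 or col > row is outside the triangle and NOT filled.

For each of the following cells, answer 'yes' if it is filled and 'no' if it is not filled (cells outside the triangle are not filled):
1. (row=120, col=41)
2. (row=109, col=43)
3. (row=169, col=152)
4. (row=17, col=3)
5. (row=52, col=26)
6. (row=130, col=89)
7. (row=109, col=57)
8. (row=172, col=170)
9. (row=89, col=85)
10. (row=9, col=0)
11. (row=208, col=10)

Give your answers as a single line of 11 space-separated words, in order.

Answer: no no no no no no no no no yes no

Derivation:
(120,41): row=0b1111000, col=0b101001, row AND col = 0b101000 = 40; 40 != 41 -> empty
(109,43): row=0b1101101, col=0b101011, row AND col = 0b101001 = 41; 41 != 43 -> empty
(169,152): row=0b10101001, col=0b10011000, row AND col = 0b10001000 = 136; 136 != 152 -> empty
(17,3): row=0b10001, col=0b11, row AND col = 0b1 = 1; 1 != 3 -> empty
(52,26): row=0b110100, col=0b11010, row AND col = 0b10000 = 16; 16 != 26 -> empty
(130,89): row=0b10000010, col=0b1011001, row AND col = 0b0 = 0; 0 != 89 -> empty
(109,57): row=0b1101101, col=0b111001, row AND col = 0b101001 = 41; 41 != 57 -> empty
(172,170): row=0b10101100, col=0b10101010, row AND col = 0b10101000 = 168; 168 != 170 -> empty
(89,85): row=0b1011001, col=0b1010101, row AND col = 0b1010001 = 81; 81 != 85 -> empty
(9,0): row=0b1001, col=0b0, row AND col = 0b0 = 0; 0 == 0 -> filled
(208,10): row=0b11010000, col=0b1010, row AND col = 0b0 = 0; 0 != 10 -> empty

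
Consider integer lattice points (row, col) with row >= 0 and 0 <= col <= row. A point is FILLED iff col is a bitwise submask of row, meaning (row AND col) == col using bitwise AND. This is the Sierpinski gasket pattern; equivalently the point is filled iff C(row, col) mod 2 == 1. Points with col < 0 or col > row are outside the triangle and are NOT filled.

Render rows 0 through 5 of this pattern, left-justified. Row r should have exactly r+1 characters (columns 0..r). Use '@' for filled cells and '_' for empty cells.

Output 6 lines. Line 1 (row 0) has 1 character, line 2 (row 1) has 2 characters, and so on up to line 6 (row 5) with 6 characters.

r0=0: @
r1=1: @@
r2=10: @_@
r3=11: @@@@
r4=100: @___@
r5=101: @@__@@

Answer: @
@@
@_@
@@@@
@___@
@@__@@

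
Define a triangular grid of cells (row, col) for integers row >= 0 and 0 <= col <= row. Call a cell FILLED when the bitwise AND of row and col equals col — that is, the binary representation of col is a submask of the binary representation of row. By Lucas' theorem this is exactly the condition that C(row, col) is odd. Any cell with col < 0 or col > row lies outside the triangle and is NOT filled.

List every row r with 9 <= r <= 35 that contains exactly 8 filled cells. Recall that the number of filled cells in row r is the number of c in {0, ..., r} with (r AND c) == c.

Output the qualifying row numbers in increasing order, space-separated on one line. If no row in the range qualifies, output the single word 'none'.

Row r has 2^popcount(r) filled cells, so we need popcount(r) = log2(8) = 3.
Scan r = 9..35 and keep those with exactly 3 one-bits:
r=9=1001 popcount=2 -> skip
r=10=1010 popcount=2 -> skip
r=11=1011 popcount=3 -> KEEP
r=12=1100 popcount=2 -> skip
r=13=1101 popcount=3 -> KEEP
r=14=1110 popcount=3 -> KEEP
r=15=1111 popcount=4 -> skip
r=16=10000 popcount=1 -> skip
r=17=10001 popcount=2 -> skip
r=18=10010 popcount=2 -> skip
r=19=10011 popcount=3 -> KEEP
r=20=10100 popcount=2 -> skip
r=21=10101 popcount=3 -> KEEP
r=22=10110 popcount=3 -> KEEP
r=23=10111 popcount=4 -> skip
r=24=11000 popcount=2 -> skip
r=25=11001 popcount=3 -> KEEP
r=26=11010 popcount=3 -> KEEP
r=27=11011 popcount=4 -> skip
r=28=11100 popcount=3 -> KEEP
r=29=11101 popcount=4 -> skip
r=30=11110 popcount=4 -> skip
r=31=11111 popcount=5 -> skip
r=32=100000 popcount=1 -> skip
r=33=100001 popcount=2 -> skip
r=34=100010 popcount=2 -> skip
r=35=100011 popcount=3 -> KEEP
Kept rows: 11 13 14 19 21 22 25 26 28 35

Answer: 11 13 14 19 21 22 25 26 28 35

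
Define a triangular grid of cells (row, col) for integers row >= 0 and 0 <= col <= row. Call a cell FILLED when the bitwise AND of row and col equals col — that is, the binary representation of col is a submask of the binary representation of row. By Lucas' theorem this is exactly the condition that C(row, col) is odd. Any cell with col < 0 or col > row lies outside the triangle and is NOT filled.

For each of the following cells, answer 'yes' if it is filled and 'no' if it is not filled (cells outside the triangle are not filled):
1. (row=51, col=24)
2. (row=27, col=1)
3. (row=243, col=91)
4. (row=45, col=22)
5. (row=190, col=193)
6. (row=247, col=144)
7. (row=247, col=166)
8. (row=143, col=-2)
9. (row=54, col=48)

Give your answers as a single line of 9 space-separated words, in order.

(51,24): row=0b110011, col=0b11000, row AND col = 0b10000 = 16; 16 != 24 -> empty
(27,1): row=0b11011, col=0b1, row AND col = 0b1 = 1; 1 == 1 -> filled
(243,91): row=0b11110011, col=0b1011011, row AND col = 0b1010011 = 83; 83 != 91 -> empty
(45,22): row=0b101101, col=0b10110, row AND col = 0b100 = 4; 4 != 22 -> empty
(190,193): col outside [0, 190] -> not filled
(247,144): row=0b11110111, col=0b10010000, row AND col = 0b10010000 = 144; 144 == 144 -> filled
(247,166): row=0b11110111, col=0b10100110, row AND col = 0b10100110 = 166; 166 == 166 -> filled
(143,-2): col outside [0, 143] -> not filled
(54,48): row=0b110110, col=0b110000, row AND col = 0b110000 = 48; 48 == 48 -> filled

Answer: no yes no no no yes yes no yes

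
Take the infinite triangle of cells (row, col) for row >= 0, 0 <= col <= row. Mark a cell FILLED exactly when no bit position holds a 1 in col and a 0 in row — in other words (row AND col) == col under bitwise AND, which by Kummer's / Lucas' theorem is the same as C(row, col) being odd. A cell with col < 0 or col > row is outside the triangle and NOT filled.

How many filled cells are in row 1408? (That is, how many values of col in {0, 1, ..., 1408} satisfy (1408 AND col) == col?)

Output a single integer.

Answer: 8

Derivation:
1408 in binary = 10110000000
popcount(1408) = number of 1-bits in 10110000000 = 3
A col c satisfies (1408 AND c) == c iff every set bit of c is also set in 1408; each of the 3 set bits of 1408 can independently be on or off in c.
count = 2^3 = 8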